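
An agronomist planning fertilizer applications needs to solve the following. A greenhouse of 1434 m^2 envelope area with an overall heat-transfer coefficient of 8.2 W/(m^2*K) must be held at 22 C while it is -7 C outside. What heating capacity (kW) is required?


dT = 22 - (-7) = 29 K
Q = U * A * dT
  = 8.2 * 1434 * 29
  = 341005.20 W = 341.01 kW


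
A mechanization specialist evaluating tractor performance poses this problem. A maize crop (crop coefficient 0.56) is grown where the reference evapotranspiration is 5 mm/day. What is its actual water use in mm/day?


ETc = Kc * ET0
    = 0.56 * 5
    = 2.80 mm/day


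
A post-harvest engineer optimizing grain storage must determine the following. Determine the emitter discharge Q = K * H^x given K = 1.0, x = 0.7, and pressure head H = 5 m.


Q = K * H^x
  = 1.0 * 5^0.7
  = 1.0 * 3.0852
  = 3.09 L/h


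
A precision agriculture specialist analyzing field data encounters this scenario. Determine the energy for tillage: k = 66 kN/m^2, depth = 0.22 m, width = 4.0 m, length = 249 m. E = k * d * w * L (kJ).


E = k * d * w * L
  = 66 * 0.22 * 4.0 * 249
  = 14461.92 kJ


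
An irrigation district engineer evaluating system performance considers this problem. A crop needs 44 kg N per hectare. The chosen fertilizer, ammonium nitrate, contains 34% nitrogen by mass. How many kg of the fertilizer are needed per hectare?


Rate = N_required / (N_content / 100)
     = 44 / (34 / 100)
     = 44 / 0.34
     = 129.41 kg/ha


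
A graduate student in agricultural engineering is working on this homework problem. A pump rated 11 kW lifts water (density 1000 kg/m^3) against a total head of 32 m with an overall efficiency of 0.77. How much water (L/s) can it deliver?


Q = (P * 1000 * eta) / (rho * g * H)
  = (11 * 1000 * 0.77) / (1000 * 9.81 * 32)
  = 8470 / 313920
  = 0.02698 m^3/s = 26.98 L/s


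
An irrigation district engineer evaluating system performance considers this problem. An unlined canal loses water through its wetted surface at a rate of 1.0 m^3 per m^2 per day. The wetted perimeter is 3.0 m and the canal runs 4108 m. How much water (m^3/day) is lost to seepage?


S = C * P * L
  = 1.0 * 3.0 * 4108
  = 12324 m^3/day


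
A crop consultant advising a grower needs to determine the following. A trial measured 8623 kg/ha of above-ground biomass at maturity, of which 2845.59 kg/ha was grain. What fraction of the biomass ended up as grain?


HI = grain_yield / biomass
   = 2845.59 / 8623
   = 0.33


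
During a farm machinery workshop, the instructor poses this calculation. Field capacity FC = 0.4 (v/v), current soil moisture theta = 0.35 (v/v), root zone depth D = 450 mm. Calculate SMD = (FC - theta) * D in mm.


SMD = (FC - theta) * D
    = (0.4 - 0.35) * 450
    = 0.050 * 450
    = 22.50 mm


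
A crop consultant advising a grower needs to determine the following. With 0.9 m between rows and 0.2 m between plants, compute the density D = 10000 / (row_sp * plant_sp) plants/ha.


D = 10000 / (row_sp * plant_sp)
  = 10000 / (0.9 * 0.2)
  = 10000 / 0.1800
  = 55555.56 plants/ha


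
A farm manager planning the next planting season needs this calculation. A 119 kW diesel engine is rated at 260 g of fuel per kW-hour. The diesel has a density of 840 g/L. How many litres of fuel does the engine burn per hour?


FC = P * BSFC / rho_fuel
   = 119 * 260 / 840
   = 30940 / 840
   = 36.83 L/h


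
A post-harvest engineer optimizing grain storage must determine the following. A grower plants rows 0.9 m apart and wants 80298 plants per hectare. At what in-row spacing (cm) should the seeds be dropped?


spacing = 10000 / (row_sp * density)
        = 10000 / (0.9 * 80298)
        = 10000 / 72268.20
        = 0.13837 m = 13.84 cm


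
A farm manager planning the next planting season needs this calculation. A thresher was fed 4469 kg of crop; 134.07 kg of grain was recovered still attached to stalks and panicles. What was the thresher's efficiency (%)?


eta = (total - unthreshed) / total * 100
    = (4469 - 134.07) / 4469 * 100
    = 4334.93 / 4469 * 100
    = 97%


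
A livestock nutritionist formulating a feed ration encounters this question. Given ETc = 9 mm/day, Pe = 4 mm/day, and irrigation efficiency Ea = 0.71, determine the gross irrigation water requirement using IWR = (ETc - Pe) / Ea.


IWR = (ETc - Pe) / Ea
    = (9 - 4) / 0.71
    = 5 / 0.71
    = 7.04 mm/day


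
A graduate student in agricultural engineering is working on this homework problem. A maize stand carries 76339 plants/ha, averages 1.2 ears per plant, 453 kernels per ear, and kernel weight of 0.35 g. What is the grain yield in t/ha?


Y = density * ears * kernels * kw
  = 76339 * 1.2 * 453 * 0.35 g/ha
  = 14524258.14 g/ha
  = 14524.26 kg/ha = 14.52 t/ha


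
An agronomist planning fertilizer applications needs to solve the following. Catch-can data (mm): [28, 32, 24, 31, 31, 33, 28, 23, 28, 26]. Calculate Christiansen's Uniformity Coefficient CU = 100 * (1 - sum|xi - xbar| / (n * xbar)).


xbar = 284 / 10 = 28.400
sum|xi - xbar| = 26.800
CU = 100 * (1 - 26.800 / (10 * 28.400))
   = 100 * (1 - 0.0944)
   = 90.56%


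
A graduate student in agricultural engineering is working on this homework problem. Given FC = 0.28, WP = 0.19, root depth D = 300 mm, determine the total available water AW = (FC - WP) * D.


AW = (FC - WP) * D
   = (0.28 - 0.19) * 300
   = 0.09 * 300
   = 27 mm


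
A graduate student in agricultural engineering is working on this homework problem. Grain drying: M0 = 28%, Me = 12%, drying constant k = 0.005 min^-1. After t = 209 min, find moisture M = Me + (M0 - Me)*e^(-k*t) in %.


M = Me + (M0 - Me) * e^(-k*t)
  = 12 + (28 - 12) * e^(-0.005*209)
  = 12 + 16 * e^(-1.045)
  = 12 + 16 * 0.35169
  = 12 + 5.6271
  = 17.63%


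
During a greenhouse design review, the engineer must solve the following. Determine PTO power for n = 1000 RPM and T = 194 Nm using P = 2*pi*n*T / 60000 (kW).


P = 2*pi*n*T / 60000
  = 2*pi * 1000 * 194 / 60000
  = 1218937.95 / 60000
  = 20.32 kW


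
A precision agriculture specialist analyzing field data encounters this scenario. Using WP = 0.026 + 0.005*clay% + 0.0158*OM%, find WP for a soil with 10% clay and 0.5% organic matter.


WP = 0.026 + 0.005*10 + 0.0158*0.5
   = 0.026 + 0.0500 + 0.0079
   = 0.0839


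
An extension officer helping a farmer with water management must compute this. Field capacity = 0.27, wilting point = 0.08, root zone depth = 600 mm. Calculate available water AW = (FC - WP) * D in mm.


AW = (FC - WP) * D
   = (0.27 - 0.08) * 600
   = 0.19 * 600
   = 114 mm


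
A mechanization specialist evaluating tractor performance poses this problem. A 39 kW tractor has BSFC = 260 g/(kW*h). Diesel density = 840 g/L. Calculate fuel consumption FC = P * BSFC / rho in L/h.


FC = P * BSFC / rho_fuel
   = 39 * 260 / 840
   = 10140 / 840
   = 12.07 L/h


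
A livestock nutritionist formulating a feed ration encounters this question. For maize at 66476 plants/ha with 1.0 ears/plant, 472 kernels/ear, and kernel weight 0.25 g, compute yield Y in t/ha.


Y = density * ears * kernels * kw
  = 66476 * 1.0 * 472 * 0.25 g/ha
  = 7844168 g/ha
  = 7844.17 kg/ha = 7.84 t/ha


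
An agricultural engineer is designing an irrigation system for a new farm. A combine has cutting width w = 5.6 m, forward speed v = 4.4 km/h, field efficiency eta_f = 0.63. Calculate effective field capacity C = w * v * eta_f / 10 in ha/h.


C = w * v * eta_f / 10
  = 5.6 * 4.4 * 0.63 / 10
  = 15.52 / 10
  = 1.55 ha/h


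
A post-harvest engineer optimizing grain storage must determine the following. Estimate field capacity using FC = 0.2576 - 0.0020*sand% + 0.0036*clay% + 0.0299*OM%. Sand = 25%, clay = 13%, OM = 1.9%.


FC = 0.2576 - 0.0020*25 + 0.0036*13 + 0.0299*1.9
   = 0.2576 - 0.0500 + 0.0468 + 0.0568
   = 0.3112


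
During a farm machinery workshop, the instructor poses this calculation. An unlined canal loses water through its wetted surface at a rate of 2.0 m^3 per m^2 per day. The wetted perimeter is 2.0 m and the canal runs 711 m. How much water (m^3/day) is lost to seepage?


S = C * P * L
  = 2.0 * 2.0 * 711
  = 2844 m^3/day


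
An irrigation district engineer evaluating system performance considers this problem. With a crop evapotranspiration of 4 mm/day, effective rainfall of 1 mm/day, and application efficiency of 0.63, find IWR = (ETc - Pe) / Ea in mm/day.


IWR = (ETc - Pe) / Ea
    = (4 - 1) / 0.63
    = 3 / 0.63
    = 4.76 mm/day


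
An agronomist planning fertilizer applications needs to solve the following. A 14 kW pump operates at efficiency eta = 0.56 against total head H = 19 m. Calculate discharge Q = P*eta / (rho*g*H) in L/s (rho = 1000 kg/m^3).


Q = (P * 1000 * eta) / (rho * g * H)
  = (14 * 1000 * 0.56) / (1000 * 9.81 * 19)
  = 7840 / 186390
  = 0.04206 m^3/s = 42.06 L/s


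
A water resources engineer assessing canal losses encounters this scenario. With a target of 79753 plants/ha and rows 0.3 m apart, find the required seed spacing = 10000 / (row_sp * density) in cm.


spacing = 10000 / (row_sp * density)
        = 10000 / (0.3 * 79753)
        = 10000 / 23925.90
        = 0.41796 m = 41.80 cm


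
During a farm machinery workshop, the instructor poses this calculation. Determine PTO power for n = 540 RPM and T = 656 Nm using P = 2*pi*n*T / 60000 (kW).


P = 2*pi*n*T / 60000
  = 2*pi * 540 * 656 / 60000
  = 2225755.56 / 60000
  = 37.10 kW


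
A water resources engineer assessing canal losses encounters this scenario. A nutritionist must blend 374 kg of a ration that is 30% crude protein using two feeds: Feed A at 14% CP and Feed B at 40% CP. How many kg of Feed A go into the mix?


parts_A = CP_b - target = 40 - 30 = 10
parts_B = target - CP_a = 30 - 14 = 16
total_parts = 10 + 16 = 26
Feed A = 374 * 10 / 26 = 143.85 kg
Feed B = 374 * 16 / 26 = 230.15 kg

143.85 kg


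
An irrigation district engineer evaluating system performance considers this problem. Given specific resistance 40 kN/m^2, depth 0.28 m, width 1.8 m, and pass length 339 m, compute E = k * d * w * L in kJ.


E = k * d * w * L
  = 40 * 0.28 * 1.8 * 339
  = 6834.24 kJ


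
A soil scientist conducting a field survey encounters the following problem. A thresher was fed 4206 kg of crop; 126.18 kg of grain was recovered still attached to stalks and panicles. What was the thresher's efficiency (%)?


eta = (total - unthreshed) / total * 100
    = (4206 - 126.18) / 4206 * 100
    = 4079.82 / 4206 * 100
    = 97%


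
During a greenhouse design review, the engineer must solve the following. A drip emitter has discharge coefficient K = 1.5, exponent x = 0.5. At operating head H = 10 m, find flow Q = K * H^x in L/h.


Q = K * H^x
  = 1.5 * 10^0.5
  = 1.5 * 3.1623
  = 4.74 L/h


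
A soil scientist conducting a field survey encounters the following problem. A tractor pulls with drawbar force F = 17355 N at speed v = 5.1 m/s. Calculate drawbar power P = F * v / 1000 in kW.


P = F * v / 1000
  = 17355 * 5.1 / 1000
  = 88510.50 / 1000
  = 88.51 kW


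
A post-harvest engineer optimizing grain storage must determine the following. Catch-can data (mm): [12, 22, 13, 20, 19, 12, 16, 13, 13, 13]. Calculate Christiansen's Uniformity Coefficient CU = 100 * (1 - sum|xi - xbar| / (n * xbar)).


xbar = 153 / 10 = 15.300
sum|xi - xbar| = 31.600
CU = 100 * (1 - 31.600 / (10 * 15.300))
   = 100 * (1 - 0.2065)
   = 79.35%


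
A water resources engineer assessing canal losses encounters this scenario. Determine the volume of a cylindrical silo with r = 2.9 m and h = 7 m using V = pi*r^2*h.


V = pi * r^2 * h
  = pi * 2.9^2 * 7
  = pi * 8.41 * 7
  = 184.95 m^3


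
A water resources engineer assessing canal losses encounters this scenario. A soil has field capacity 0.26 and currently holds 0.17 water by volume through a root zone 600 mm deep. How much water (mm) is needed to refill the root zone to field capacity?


SMD = (FC - theta) * D
    = (0.26 - 0.17) * 600
    = 0.090 * 600
    = 54 mm


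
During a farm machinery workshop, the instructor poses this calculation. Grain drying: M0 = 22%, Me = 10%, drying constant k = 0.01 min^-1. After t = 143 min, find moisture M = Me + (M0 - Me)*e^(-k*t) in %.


M = Me + (M0 - Me) * e^(-k*t)
  = 10 + (22 - 10) * e^(-0.01*143)
  = 10 + 12 * e^(-1.430)
  = 10 + 12 * 0.23931
  = 10 + 2.8717
  = 12.87%


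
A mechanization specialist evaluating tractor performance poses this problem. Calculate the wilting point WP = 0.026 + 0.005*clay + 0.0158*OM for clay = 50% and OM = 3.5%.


WP = 0.026 + 0.005*50 + 0.0158*3.5
   = 0.026 + 0.2500 + 0.0553
   = 0.3313


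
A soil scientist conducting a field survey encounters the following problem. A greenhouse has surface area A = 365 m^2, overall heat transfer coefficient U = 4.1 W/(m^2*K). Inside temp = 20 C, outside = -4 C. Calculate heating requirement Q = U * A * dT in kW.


dT = 20 - (-4) = 24 K
Q = U * A * dT
  = 4.1 * 365 * 24
  = 35916 W = 35.92 kW


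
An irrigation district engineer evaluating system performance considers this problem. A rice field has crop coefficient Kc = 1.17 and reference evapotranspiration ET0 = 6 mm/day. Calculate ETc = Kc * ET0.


ETc = Kc * ET0
    = 1.17 * 6
    = 7.02 mm/day


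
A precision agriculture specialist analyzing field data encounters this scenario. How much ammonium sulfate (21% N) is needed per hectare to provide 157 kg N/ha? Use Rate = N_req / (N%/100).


Rate = N_required / (N_content / 100)
     = 157 / (21 / 100)
     = 157 / 0.21
     = 747.62 kg/ha


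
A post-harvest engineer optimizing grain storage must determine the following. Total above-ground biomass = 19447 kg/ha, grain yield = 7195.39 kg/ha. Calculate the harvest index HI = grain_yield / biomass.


HI = grain_yield / biomass
   = 7195.39 / 19447
   = 0.37


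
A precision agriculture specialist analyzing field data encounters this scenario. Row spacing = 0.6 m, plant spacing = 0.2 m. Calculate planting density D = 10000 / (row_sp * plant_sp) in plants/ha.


D = 10000 / (row_sp * plant_sp)
  = 10000 / (0.6 * 0.2)
  = 10000 / 0.1200
  = 83333.33 plants/ha


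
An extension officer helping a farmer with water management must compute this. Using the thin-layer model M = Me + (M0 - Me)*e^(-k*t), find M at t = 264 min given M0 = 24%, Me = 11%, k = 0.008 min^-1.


M = Me + (M0 - Me) * e^(-k*t)
  = 11 + (24 - 11) * e^(-0.008*264)
  = 11 + 13 * e^(-2.112)
  = 11 + 13 * 0.12100
  = 11 + 1.5729
  = 12.57%


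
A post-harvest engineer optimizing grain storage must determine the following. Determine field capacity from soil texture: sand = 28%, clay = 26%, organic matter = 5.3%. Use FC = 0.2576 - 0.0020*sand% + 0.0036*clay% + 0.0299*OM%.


FC = 0.2576 - 0.0020*28 + 0.0036*26 + 0.0299*5.3
   = 0.2576 - 0.0560 + 0.0936 + 0.1585
   = 0.4537


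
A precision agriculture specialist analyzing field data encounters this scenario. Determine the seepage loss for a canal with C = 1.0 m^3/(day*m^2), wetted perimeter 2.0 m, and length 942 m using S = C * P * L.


S = C * P * L
  = 1.0 * 2.0 * 942
  = 1884 m^3/day


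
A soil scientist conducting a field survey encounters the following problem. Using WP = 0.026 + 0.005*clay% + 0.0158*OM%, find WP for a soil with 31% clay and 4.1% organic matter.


WP = 0.026 + 0.005*31 + 0.0158*4.1
   = 0.026 + 0.1550 + 0.0648
   = 0.2458


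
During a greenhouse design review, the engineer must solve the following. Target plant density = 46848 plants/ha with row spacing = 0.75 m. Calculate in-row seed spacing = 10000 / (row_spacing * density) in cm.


spacing = 10000 / (row_sp * density)
        = 10000 / (0.75 * 46848)
        = 10000 / 35136
        = 0.28461 m = 28.46 cm


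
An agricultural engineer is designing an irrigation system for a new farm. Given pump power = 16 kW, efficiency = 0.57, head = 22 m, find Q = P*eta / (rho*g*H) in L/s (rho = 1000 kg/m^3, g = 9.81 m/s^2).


Q = (P * 1000 * eta) / (rho * g * H)
  = (16 * 1000 * 0.57) / (1000 * 9.81 * 22)
  = 9120 / 215820
  = 0.04226 m^3/s = 42.26 L/s


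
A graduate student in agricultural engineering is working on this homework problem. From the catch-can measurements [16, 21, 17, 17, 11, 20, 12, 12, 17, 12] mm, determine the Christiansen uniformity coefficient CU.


xbar = 155 / 10 = 15.500
sum|xi - xbar| = 30
CU = 100 * (1 - 30 / (10 * 15.500))
   = 100 * (1 - 0.1935)
   = 80.65%


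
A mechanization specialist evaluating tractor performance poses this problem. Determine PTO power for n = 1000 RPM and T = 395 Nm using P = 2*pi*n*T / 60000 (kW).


P = 2*pi*n*T / 60000
  = 2*pi * 1000 * 395 / 60000
  = 2481858.20 / 60000
  = 41.36 kW


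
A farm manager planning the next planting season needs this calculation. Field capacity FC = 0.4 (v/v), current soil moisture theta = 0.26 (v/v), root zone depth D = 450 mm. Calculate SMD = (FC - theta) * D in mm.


SMD = (FC - theta) * D
    = (0.4 - 0.26) * 450
    = 0.140 * 450
    = 63 mm


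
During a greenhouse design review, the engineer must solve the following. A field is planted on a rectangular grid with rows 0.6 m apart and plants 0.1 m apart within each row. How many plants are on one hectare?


D = 10000 / (row_sp * plant_sp)
  = 10000 / (0.6 * 0.1)
  = 10000 / 0.0600
  = 166666.67 plants/ha


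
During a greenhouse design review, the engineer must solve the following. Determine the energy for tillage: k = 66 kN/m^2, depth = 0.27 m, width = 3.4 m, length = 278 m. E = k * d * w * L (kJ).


E = k * d * w * L
  = 66 * 0.27 * 3.4 * 278
  = 16843.46 kJ


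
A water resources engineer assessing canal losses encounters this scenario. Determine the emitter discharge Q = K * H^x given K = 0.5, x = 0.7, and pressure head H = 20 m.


Q = K * H^x
  = 0.5 * 20^0.7
  = 0.5 * 8.1418
  = 4.07 L/h


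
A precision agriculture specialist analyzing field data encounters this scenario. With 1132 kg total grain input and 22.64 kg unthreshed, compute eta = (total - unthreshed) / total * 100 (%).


eta = (total - unthreshed) / total * 100
    = (1132 - 22.64) / 1132 * 100
    = 1109.36 / 1132 * 100
    = 98%


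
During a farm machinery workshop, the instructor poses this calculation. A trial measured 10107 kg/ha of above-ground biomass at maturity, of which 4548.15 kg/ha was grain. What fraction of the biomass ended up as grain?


HI = grain_yield / biomass
   = 4548.15 / 10107
   = 0.45


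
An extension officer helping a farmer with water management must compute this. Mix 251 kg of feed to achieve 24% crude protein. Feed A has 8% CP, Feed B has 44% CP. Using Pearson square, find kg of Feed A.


parts_A = CP_b - target = 44 - 24 = 20
parts_B = target - CP_a = 24 - 8 = 16
total_parts = 20 + 16 = 36
Feed A = 251 * 20 / 36 = 139.44 kg
Feed B = 251 * 16 / 36 = 111.56 kg

139.44 kg


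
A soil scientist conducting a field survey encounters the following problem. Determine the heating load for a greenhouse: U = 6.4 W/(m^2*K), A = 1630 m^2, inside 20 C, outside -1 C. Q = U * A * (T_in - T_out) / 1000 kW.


dT = 20 - (-1) = 21 K
Q = U * A * dT
  = 6.4 * 1630 * 21
  = 219072 W = 219.07 kW


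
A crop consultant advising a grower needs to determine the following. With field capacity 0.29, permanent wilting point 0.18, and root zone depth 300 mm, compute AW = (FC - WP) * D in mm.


AW = (FC - WP) * D
   = (0.29 - 0.18) * 300
   = 0.11 * 300
   = 33 mm


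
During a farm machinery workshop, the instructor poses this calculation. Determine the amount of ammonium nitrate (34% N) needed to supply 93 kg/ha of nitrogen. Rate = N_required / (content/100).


Rate = N_required / (N_content / 100)
     = 93 / (34 / 100)
     = 93 / 0.34
     = 273.53 kg/ha


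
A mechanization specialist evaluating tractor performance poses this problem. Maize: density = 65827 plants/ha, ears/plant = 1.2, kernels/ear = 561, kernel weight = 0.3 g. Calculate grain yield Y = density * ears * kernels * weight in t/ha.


Y = density * ears * kernels * kw
  = 65827 * 1.2 * 561 * 0.3 g/ha
  = 13294420.92 g/ha
  = 13294.42 kg/ha = 13.29 t/ha


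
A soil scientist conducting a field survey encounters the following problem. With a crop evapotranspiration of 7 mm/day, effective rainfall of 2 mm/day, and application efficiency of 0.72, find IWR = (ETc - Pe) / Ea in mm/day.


IWR = (ETc - Pe) / Ea
    = (7 - 2) / 0.72
    = 5 / 0.72
    = 6.94 mm/day


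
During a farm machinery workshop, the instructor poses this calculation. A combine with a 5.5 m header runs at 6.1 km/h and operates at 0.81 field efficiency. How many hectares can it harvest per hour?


C = w * v * eta_f / 10
  = 5.5 * 6.1 * 0.81 / 10
  = 27.18 / 10
  = 2.72 ha/h


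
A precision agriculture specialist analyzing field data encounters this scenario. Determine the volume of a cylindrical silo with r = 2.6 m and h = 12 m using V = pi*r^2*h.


V = pi * r^2 * h
  = pi * 2.6^2 * 12
  = pi * 6.76 * 12
  = 254.85 m^3


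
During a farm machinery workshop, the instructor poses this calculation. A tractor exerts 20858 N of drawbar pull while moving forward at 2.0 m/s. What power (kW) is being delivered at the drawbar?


P = F * v / 1000
  = 20858 * 2.0 / 1000
  = 41716 / 1000
  = 41.72 kW


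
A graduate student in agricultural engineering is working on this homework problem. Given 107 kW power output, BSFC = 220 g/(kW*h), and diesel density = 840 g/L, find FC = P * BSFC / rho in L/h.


FC = P * BSFC / rho_fuel
   = 107 * 220 / 840
   = 23540 / 840
   = 28.02 L/h


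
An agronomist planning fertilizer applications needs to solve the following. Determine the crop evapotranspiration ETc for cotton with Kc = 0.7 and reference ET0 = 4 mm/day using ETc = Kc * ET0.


ETc = Kc * ET0
    = 0.7 * 4
    = 2.80 mm/day


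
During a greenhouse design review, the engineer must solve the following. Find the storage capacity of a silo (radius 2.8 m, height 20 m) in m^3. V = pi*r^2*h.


V = pi * r^2 * h
  = pi * 2.8^2 * 20
  = pi * 7.84 * 20
  = 492.60 m^3


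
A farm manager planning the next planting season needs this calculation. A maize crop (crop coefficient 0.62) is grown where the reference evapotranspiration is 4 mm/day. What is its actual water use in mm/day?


ETc = Kc * ET0
    = 0.62 * 4
    = 2.48 mm/day


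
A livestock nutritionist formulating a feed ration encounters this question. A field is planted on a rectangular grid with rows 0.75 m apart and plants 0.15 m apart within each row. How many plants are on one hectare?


D = 10000 / (row_sp * plant_sp)
  = 10000 / (0.75 * 0.15)
  = 10000 / 0.1125
  = 88888.89 plants/ha


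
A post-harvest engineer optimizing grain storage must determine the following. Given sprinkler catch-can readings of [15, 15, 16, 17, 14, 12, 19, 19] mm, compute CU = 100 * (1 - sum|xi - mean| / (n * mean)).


xbar = 127 / 8 = 15.875
sum|xi - xbar| = 15
CU = 100 * (1 - 15 / (8 * 15.875))
   = 100 * (1 - 0.1181)
   = 88.19%


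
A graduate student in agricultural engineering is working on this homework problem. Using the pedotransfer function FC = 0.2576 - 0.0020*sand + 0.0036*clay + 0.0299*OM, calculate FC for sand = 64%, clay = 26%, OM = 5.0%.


FC = 0.2576 - 0.0020*64 + 0.0036*26 + 0.0299*5.0
   = 0.2576 - 0.1280 + 0.0936 + 0.1495
   = 0.3727


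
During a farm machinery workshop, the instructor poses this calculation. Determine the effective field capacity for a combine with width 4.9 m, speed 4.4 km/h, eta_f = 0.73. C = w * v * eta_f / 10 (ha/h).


C = w * v * eta_f / 10
  = 4.9 * 4.4 * 0.73 / 10
  = 15.74 / 10
  = 1.57 ha/h


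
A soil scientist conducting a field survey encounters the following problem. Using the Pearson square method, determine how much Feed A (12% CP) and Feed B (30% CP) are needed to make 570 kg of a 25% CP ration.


parts_A = CP_b - target = 30 - 25 = 5
parts_B = target - CP_a = 25 - 12 = 13
total_parts = 5 + 13 = 18
Feed A = 570 * 5 / 18 = 158.33 kg
Feed B = 570 * 13 / 18 = 411.67 kg

158.33 kg


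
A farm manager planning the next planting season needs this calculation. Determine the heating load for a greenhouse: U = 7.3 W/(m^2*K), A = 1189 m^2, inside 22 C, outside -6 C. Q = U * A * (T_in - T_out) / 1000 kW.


dT = 22 - (-6) = 28 K
Q = U * A * dT
  = 7.3 * 1189 * 28
  = 243031.60 W = 243.03 kW


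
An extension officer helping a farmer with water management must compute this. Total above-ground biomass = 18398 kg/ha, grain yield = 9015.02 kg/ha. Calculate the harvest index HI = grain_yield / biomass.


HI = grain_yield / biomass
   = 9015.02 / 18398
   = 0.49


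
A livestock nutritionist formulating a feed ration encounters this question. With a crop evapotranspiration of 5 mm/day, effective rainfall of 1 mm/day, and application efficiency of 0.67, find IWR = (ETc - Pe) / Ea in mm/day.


IWR = (ETc - Pe) / Ea
    = (5 - 1) / 0.67
    = 4 / 0.67
    = 5.97 mm/day


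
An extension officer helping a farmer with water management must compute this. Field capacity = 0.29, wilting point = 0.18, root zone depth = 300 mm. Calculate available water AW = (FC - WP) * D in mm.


AW = (FC - WP) * D
   = (0.29 - 0.18) * 300
   = 0.11 * 300
   = 33 mm


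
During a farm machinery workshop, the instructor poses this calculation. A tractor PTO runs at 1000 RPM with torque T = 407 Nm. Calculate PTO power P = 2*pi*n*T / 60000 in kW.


P = 2*pi*n*T / 60000
  = 2*pi * 1000 * 407 / 60000
  = 2557256.42 / 60000
  = 42.62 kW


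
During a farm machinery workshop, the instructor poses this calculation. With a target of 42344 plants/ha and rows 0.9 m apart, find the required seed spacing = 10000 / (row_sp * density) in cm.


spacing = 10000 / (row_sp * density)
        = 10000 / (0.9 * 42344)
        = 10000 / 38109.60
        = 0.26240 m = 26.24 cm


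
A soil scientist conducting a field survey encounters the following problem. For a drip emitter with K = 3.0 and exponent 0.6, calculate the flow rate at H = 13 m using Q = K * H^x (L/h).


Q = K * H^x
  = 3.0 * 13^0.6
  = 3.0 * 4.6598
  = 13.98 L/h


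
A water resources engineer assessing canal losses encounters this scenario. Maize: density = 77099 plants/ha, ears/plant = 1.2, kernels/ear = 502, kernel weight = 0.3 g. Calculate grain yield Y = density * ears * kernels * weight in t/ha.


Y = density * ears * kernels * kw
  = 77099 * 1.2 * 502 * 0.3 g/ha
  = 13933331.28 g/ha
  = 13933.33 kg/ha = 13.93 t/ha


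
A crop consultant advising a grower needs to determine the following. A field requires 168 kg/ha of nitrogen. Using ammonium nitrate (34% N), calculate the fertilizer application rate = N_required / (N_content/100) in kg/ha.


Rate = N_required / (N_content / 100)
     = 168 / (34 / 100)
     = 168 / 0.34
     = 494.12 kg/ha


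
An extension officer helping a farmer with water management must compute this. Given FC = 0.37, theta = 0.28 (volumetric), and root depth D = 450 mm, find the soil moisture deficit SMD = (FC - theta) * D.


SMD = (FC - theta) * D
    = (0.37 - 0.28) * 450
    = 0.090 * 450
    = 40.50 mm


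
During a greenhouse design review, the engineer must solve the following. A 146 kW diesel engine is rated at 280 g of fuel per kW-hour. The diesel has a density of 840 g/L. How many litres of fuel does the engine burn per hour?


FC = P * BSFC / rho_fuel
   = 146 * 280 / 840
   = 40880 / 840
   = 48.67 L/h


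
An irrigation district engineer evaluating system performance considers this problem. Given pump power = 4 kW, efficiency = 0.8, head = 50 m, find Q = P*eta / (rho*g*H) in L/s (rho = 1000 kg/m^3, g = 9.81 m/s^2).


Q = (P * 1000 * eta) / (rho * g * H)
  = (4 * 1000 * 0.8) / (1000 * 9.81 * 50)
  = 3200 / 490500
  = 0.00652 m^3/s = 6.52 L/s


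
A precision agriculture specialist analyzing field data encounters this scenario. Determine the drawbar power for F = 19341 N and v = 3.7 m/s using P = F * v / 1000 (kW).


P = F * v / 1000
  = 19341 * 3.7 / 1000
  = 71561.70 / 1000
  = 71.56 kW


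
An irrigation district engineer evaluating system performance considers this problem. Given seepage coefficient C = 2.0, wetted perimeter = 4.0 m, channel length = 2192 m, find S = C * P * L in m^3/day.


S = C * P * L
  = 2.0 * 4.0 * 2192
  = 17536 m^3/day


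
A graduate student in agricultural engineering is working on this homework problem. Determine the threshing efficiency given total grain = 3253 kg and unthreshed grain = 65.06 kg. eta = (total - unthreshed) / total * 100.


eta = (total - unthreshed) / total * 100
    = (3253 - 65.06) / 3253 * 100
    = 3187.94 / 3253 * 100
    = 98%


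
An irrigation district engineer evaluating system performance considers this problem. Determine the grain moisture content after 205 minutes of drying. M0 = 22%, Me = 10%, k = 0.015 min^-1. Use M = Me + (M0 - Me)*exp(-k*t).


M = Me + (M0 - Me) * e^(-k*t)
  = 10 + (22 - 10) * e^(-0.015*205)
  = 10 + 12 * e^(-3.075)
  = 10 + 12 * 0.04619
  = 10 + 0.5543
  = 10.55%


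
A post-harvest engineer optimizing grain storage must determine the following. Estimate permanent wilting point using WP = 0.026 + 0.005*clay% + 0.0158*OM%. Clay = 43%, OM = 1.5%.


WP = 0.026 + 0.005*43 + 0.0158*1.5
   = 0.026 + 0.2150 + 0.0237
   = 0.2647


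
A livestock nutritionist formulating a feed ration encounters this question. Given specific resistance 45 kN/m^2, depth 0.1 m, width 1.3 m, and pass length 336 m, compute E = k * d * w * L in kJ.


E = k * d * w * L
  = 45 * 0.1 * 1.3 * 336
  = 1965.60 kJ


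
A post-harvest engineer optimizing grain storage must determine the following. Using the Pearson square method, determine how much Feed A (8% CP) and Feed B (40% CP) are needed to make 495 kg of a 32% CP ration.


parts_A = CP_b - target = 40 - 32 = 8
parts_B = target - CP_a = 32 - 8 = 24
total_parts = 8 + 24 = 32
Feed A = 495 * 8 / 32 = 123.75 kg
Feed B = 495 * 24 / 32 = 371.25 kg

123.75 kg


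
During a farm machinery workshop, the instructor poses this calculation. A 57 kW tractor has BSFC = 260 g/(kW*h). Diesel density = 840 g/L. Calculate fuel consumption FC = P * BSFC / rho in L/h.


FC = P * BSFC / rho_fuel
   = 57 * 260 / 840
   = 14820 / 840
   = 17.64 L/h


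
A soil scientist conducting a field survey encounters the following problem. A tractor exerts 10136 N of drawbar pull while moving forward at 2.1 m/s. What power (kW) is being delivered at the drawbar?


P = F * v / 1000
  = 10136 * 2.1 / 1000
  = 21285.60 / 1000
  = 21.29 kW


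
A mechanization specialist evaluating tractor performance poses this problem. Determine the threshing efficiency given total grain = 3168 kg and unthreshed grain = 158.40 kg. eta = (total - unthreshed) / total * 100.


eta = (total - unthreshed) / total * 100
    = (3168 - 158.40) / 3168 * 100
    = 3009.60 / 3168 * 100
    = 95%


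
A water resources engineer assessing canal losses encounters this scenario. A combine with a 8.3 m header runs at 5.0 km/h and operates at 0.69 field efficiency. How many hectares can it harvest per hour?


C = w * v * eta_f / 10
  = 8.3 * 5.0 * 0.69 / 10
  = 28.64 / 10
  = 2.86 ha/h


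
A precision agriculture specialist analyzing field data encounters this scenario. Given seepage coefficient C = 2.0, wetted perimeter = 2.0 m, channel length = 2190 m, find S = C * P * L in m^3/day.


S = C * P * L
  = 2.0 * 2.0 * 2190
  = 8760 m^3/day


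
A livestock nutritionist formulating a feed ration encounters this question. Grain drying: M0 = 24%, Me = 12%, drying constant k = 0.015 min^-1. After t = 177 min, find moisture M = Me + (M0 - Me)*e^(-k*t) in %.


M = Me + (M0 - Me) * e^(-k*t)
  = 12 + (24 - 12) * e^(-0.015*177)
  = 12 + 12 * e^(-2.655)
  = 12 + 12 * 0.07030
  = 12 + 0.8436
  = 12.84%


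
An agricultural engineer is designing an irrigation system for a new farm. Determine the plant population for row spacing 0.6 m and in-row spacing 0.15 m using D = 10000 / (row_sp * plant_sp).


D = 10000 / (row_sp * plant_sp)
  = 10000 / (0.6 * 0.15)
  = 10000 / 0.0900
  = 111111.11 plants/ha


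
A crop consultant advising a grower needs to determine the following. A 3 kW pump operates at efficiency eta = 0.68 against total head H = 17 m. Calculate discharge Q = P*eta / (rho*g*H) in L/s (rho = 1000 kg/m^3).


Q = (P * 1000 * eta) / (rho * g * H)
  = (3 * 1000 * 0.68) / (1000 * 9.81 * 17)
  = 2040 / 166770
  = 0.01223 m^3/s = 12.23 L/s


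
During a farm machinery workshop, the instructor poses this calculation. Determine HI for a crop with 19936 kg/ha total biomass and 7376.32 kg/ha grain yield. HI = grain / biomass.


HI = grain_yield / biomass
   = 7376.32 / 19936
   = 0.37


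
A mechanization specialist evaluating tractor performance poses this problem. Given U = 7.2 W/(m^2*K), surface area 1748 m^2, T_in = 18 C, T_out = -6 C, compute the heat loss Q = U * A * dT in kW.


dT = 18 - (-6) = 24 K
Q = U * A * dT
  = 7.2 * 1748 * 24
  = 302054.40 W = 302.05 kW


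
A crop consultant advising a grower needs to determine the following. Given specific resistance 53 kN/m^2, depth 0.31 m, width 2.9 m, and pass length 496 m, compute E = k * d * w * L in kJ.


E = k * d * w * L
  = 53 * 0.31 * 2.9 * 496
  = 23632.91 kJ


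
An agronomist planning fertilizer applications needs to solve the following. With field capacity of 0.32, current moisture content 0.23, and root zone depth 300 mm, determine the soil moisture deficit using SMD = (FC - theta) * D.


SMD = (FC - theta) * D
    = (0.32 - 0.23) * 300
    = 0.090 * 300
    = 27 mm


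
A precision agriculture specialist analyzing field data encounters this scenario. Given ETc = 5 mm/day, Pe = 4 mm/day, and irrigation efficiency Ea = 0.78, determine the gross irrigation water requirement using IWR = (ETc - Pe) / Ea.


IWR = (ETc - Pe) / Ea
    = (5 - 4) / 0.78
    = 1 / 0.78
    = 1.28 mm/day


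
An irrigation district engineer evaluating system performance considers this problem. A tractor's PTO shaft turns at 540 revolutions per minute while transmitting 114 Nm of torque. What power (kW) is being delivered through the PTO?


P = 2*pi*n*T / 60000
  = 2*pi * 540 * 114 / 60000
  = 386792.89 / 60000
  = 6.45 kW


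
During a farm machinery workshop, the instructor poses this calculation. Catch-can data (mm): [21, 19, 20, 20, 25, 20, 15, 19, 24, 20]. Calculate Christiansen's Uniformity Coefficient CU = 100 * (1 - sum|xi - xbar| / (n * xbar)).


xbar = 203 / 10 = 20.300
sum|xi - xbar| = 18.200
CU = 100 * (1 - 18.200 / (10 * 20.300))
   = 100 * (1 - 0.0897)
   = 91.03%


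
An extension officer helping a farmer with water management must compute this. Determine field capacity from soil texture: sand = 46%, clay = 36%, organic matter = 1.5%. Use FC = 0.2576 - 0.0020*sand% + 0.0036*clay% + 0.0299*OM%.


FC = 0.2576 - 0.0020*46 + 0.0036*36 + 0.0299*1.5
   = 0.2576 - 0.0920 + 0.1296 + 0.0449
   = 0.3401


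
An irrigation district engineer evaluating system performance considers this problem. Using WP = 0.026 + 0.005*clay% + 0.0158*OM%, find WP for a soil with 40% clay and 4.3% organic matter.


WP = 0.026 + 0.005*40 + 0.0158*4.3
   = 0.026 + 0.2000 + 0.0679
   = 0.2939


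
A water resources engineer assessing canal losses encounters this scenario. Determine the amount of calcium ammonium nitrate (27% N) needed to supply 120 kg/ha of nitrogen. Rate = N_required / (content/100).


Rate = N_required / (N_content / 100)
     = 120 / (27 / 100)
     = 120 / 0.27
     = 444.44 kg/ha


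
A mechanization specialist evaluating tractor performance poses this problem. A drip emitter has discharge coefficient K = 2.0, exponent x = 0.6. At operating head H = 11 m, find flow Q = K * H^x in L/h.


Q = K * H^x
  = 2.0 * 11^0.6
  = 2.0 * 4.2154
  = 8.43 L/h


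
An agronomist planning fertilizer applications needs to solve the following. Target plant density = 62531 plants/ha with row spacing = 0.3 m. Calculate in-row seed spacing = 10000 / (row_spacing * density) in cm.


spacing = 10000 / (row_sp * density)
        = 10000 / (0.3 * 62531)
        = 10000 / 18759.30
        = 0.53307 m = 53.31 cm


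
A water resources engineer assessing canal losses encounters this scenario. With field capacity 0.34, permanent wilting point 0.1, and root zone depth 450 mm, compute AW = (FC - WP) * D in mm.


AW = (FC - WP) * D
   = (0.34 - 0.1) * 450
   = 0.24 * 450
   = 108 mm


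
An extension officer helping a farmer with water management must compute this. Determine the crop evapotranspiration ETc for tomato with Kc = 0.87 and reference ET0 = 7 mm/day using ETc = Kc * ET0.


ETc = Kc * ET0
    = 0.87 * 7
    = 6.09 mm/day


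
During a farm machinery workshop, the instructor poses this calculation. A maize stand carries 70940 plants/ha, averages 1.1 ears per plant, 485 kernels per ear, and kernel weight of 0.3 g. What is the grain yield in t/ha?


Y = density * ears * kernels * kw
  = 70940 * 1.1 * 485 * 0.3 g/ha
  = 11353947 g/ha
  = 11353.95 kg/ha = 11.35 t/ha


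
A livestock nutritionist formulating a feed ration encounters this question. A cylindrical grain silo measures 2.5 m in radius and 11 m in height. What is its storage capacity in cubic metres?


V = pi * r^2 * h
  = pi * 2.5^2 * 11
  = pi * 6.25 * 11
  = 215.98 m^3


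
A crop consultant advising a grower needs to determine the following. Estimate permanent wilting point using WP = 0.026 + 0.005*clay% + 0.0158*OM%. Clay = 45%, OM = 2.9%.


WP = 0.026 + 0.005*45 + 0.0158*2.9
   = 0.026 + 0.2250 + 0.0458
   = 0.2968


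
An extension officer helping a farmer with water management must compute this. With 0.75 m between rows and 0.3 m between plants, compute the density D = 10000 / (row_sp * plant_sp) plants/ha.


D = 10000 / (row_sp * plant_sp)
  = 10000 / (0.75 * 0.3)
  = 10000 / 0.2250
  = 44444.44 plants/ha


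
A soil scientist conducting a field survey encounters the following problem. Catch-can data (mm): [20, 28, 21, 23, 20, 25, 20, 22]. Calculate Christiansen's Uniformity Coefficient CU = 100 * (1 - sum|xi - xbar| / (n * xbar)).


xbar = 179 / 8 = 22.375
sum|xi - xbar| = 17.750
CU = 100 * (1 - 17.750 / (8 * 22.375))
   = 100 * (1 - 0.0992)
   = 90.08%


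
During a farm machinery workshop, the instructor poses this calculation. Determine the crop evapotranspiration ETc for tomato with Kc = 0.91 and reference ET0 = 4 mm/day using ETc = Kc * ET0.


ETc = Kc * ET0
    = 0.91 * 4
    = 3.64 mm/day


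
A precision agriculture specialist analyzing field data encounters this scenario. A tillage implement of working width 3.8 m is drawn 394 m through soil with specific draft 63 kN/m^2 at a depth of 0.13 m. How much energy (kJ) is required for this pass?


E = k * d * w * L
  = 63 * 0.13 * 3.8 * 394
  = 12262.07 kJ


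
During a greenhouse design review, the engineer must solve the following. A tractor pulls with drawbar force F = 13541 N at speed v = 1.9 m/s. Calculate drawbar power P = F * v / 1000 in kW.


P = F * v / 1000
  = 13541 * 1.9 / 1000
  = 25727.90 / 1000
  = 25.73 kW


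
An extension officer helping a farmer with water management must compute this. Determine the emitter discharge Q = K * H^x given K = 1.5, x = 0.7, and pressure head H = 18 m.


Q = K * H^x
  = 1.5 * 18^0.7
  = 1.5 * 7.5629
  = 11.34 L/h


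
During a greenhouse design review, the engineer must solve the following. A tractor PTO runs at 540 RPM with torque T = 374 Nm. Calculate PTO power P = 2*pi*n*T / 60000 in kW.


P = 2*pi*n*T / 60000
  = 2*pi * 540 * 374 / 60000
  = 1268952.10 / 60000
  = 21.15 kW


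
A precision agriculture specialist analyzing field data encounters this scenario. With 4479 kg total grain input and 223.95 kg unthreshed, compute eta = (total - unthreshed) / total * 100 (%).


eta = (total - unthreshed) / total * 100
    = (4479 - 223.95) / 4479 * 100
    = 4255.05 / 4479 * 100
    = 95%
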